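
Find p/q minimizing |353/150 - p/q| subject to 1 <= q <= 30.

40/17

Expand x = 353/150 as a continued fraction with the Euclidean algorithm:
  353 = 2*150 + 53, so a_0 = 2.
  150 = 2*53 + 44, so a_1 = 2.
  53 = 1*44 + 9, so a_2 = 1.
  44 = 4*9 + 8, so a_3 = 4.
  9 = 1*8 + 1, so a_4 = 1.
  8 = 8*1 + 0, so a_5 = 8.
so x = [2; 2, 1, 4, 1, 8].
Convergents (p_i = a_i*p_{i-1} + p_{i-2}, q_i = a_i*q_{i-1} + q_{i-2} with p_{-2}=0, p_{-1}=1, q_{-2}=1, q_{-1}=0), until the denominator exceeds 30:
  i=0: a_0=2, p_0 = 2*1 + 0 = 2, q_0 = 2*0 + 1 = 1.
  i=1: a_1=2, p_1 = 2*2 + 1 = 5, q_1 = 2*1 + 0 = 2.
  i=2: a_2=1, p_2 = 1*5 + 2 = 7, q_2 = 1*2 + 1 = 3.
  i=3: a_3=4, p_3 = 4*7 + 5 = 33, q_3 = 4*3 + 2 = 14.
  i=4: a_4=1, p_4 = 1*33 + 7 = 40, q_4 = 1*14 + 3 = 17.
  i=5: a_5=8, p_5 = 8*40 + 33 = 353, q_5 = 8*17 + 14 = 150.
q_5 = 150 > 30, so the last convergent with denominator <= 30 is p_4/q_4 = 40/17.
The closest fraction with denominator <= 30 is either p_4/q_4 or the intermediate fraction (k*p_4 + p_3)/(k*q_4 + q_3) with the largest k >= 1 whose denominator stays <= 30; these approach x as k grows, and every other convergent or intermediate fraction in range is farther away.
Largest k: floor((30 - q_3)/q_4) = floor((30 - 14)/17) = 0.
Since k = 0, no intermediate fraction beyond p_4/q_4 has denominator <= 30, so the convergent 40/17 is the closest (its error is |353*17 - 40*150|/(150*17) = 1/2550).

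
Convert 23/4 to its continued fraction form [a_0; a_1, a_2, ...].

Run the Euclidean algorithm on 23 and 4; the successive quotients are the partial quotients a_0, a_1, ... (each step inverts the fractional part left over by the previous one):
  23 = 5*4 + 3, so a_0 = 5.
  4 = 1*3 + 1, so a_1 = 1.
  3 = 3*1 + 0, so a_2 = 3.
The remainder reaches 0 after 3 divisions, so the expansion has 3 partial quotients, read off in order.

[5; 1, 3]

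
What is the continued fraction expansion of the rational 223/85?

[2; 1, 1, 1, 1, 1, 10]

Run the Euclidean algorithm on 223 and 85; the successive quotients are the partial quotients a_0, a_1, ... (each step inverts the fractional part left over by the previous one):
  223 = 2*85 + 53, so a_0 = 2.
  85 = 1*53 + 32, so a_1 = 1.
  53 = 1*32 + 21, so a_2 = 1.
  32 = 1*21 + 11, so a_3 = 1.
  21 = 1*11 + 10, so a_4 = 1.
  11 = 1*10 + 1, so a_5 = 1.
  10 = 10*1 + 0, so a_6 = 10.
The remainder reaches 0 after 7 divisions, so the expansion has 7 partial quotients, read off in order.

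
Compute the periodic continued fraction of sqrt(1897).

Write x_i = (sqrt(1897) + m_i)/d_i with (m_0, d_0) = (0, 1). a_0 = floor(sqrt(1897)) = 43, since 43^2 = 1849 <= 1897 < 1936 = 44^2.
Iterate m_{i+1} = d_i*a_i - m_i, d_{i+1} = (1897 - m_{i+1}^2)/d_i, a_{i+1} = floor((a_0 + m_{i+1})/d_{i+1}):
  m_1 = 1*43 - 0 = 43, d_1 = (1897 - 43^2)/1 = 48/1 = 48, a_1 = floor((43 + 43)/48) = 1.
  m_2 = 48*1 - 43 = 5, d_2 = (1897 - 5^2)/48 = 1872/48 = 39, a_2 = floor((43 + 5)/39) = 1.
  m_3 = 39*1 - 5 = 34, d_3 = (1897 - 34^2)/39 = 741/39 = 19, a_3 = floor((43 + 34)/19) = 4.
  m_4 = 19*4 - 34 = 42, d_4 = (1897 - 42^2)/19 = 133/19 = 7, a_4 = floor((43 + 42)/7) = 12.
  m_5 = 7*12 - 42 = 42, d_5 = (1897 - 42^2)/7 = 133/7 = 19, a_5 = floor((43 + 42)/19) = 4.
  m_6 = 19*4 - 42 = 34, d_6 = (1897 - 34^2)/19 = 741/19 = 39, a_6 = floor((43 + 34)/39) = 1.
  m_7 = 39*1 - 34 = 5, d_7 = (1897 - 5^2)/39 = 1872/39 = 48, a_7 = floor((43 + 5)/48) = 1.
  m_8 = 48*1 - 5 = 43, d_8 = (1897 - 43^2)/48 = 48/48 = 1, a_8 = floor((43 + 43)/1) = 86.
  m_9 = 1*86 - 43 = 43, d_9 = (1897 - 43^2)/1 = 48/1 = 48: (m_9, d_9) = (m_1, d_1) = (43, 48), so from here the quotients repeat a_1, ..., a_8; the period length is 8.
Hence the expansion of sqrt(1897) is a_0 = 43 followed by the repeating block 1, 1, 4, 12, 4, 1, 1, 86 (period 8).

[43; (1, 1, 4, 12, 4, 1, 1, 86)]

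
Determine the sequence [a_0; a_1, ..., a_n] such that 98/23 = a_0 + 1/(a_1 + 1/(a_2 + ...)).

Run the Euclidean algorithm on 98 and 23; the successive quotients are the partial quotients a_0, a_1, ... (each step inverts the fractional part left over by the previous one):
  98 = 4*23 + 6, so a_0 = 4.
  23 = 3*6 + 5, so a_1 = 3.
  6 = 1*5 + 1, so a_2 = 1.
  5 = 5*1 + 0, so a_3 = 5.
The remainder reaches 0 after 4 divisions, so the expansion has 4 partial quotients, read off in order.

[4; 3, 1, 5]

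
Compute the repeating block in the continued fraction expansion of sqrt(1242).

[35; (4, 7, 1, 1, 2, 1, 1, 7, 4, 70)]

Write x_i = (sqrt(1242) + m_i)/d_i with (m_0, d_0) = (0, 1). a_0 = floor(sqrt(1242)) = 35, since 35^2 = 1225 <= 1242 < 1296 = 36^2.
Iterate m_{i+1} = d_i*a_i - m_i, d_{i+1} = (1242 - m_{i+1}^2)/d_i, a_{i+1} = floor((a_0 + m_{i+1})/d_{i+1}):
  m_1 = 1*35 - 0 = 35, d_1 = (1242 - 35^2)/1 = 17/1 = 17, a_1 = floor((35 + 35)/17) = 4.
  m_2 = 17*4 - 35 = 33, d_2 = (1242 - 33^2)/17 = 153/17 = 9, a_2 = floor((35 + 33)/9) = 7.
  m_3 = 9*7 - 33 = 30, d_3 = (1242 - 30^2)/9 = 342/9 = 38, a_3 = floor((35 + 30)/38) = 1.
  m_4 = 38*1 - 30 = 8, d_4 = (1242 - 8^2)/38 = 1178/38 = 31, a_4 = floor((35 + 8)/31) = 1.
  m_5 = 31*1 - 8 = 23, d_5 = (1242 - 23^2)/31 = 713/31 = 23, a_5 = floor((35 + 23)/23) = 2.
  m_6 = 23*2 - 23 = 23, d_6 = (1242 - 23^2)/23 = 713/23 = 31, a_6 = floor((35 + 23)/31) = 1.
  m_7 = 31*1 - 23 = 8, d_7 = (1242 - 8^2)/31 = 1178/31 = 38, a_7 = floor((35 + 8)/38) = 1.
  m_8 = 38*1 - 8 = 30, d_8 = (1242 - 30^2)/38 = 342/38 = 9, a_8 = floor((35 + 30)/9) = 7.
  m_9 = 9*7 - 30 = 33, d_9 = (1242 - 33^2)/9 = 153/9 = 17, a_9 = floor((35 + 33)/17) = 4.
  m_10 = 17*4 - 33 = 35, d_10 = (1242 - 35^2)/17 = 17/17 = 1, a_10 = floor((35 + 35)/1) = 70.
  m_11 = 1*70 - 35 = 35, d_11 = (1242 - 35^2)/1 = 17/1 = 17: (m_11, d_11) = (m_1, d_1) = (35, 17), so from here the quotients repeat a_1, ..., a_10; the period length is 10.
Hence the expansion of sqrt(1242) is a_0 = 35 followed by the repeating block 4, 7, 1, 1, 2, 1, 1, 7, 4, 70 (period 10).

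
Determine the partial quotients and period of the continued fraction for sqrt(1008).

[31; (1, 2, 1, 62)]

Write x_i = (sqrt(1008) + m_i)/d_i with (m_0, d_0) = (0, 1). a_0 = floor(sqrt(1008)) = 31, since 31^2 = 961 <= 1008 < 1024 = 32^2.
Iterate m_{i+1} = d_i*a_i - m_i, d_{i+1} = (1008 - m_{i+1}^2)/d_i, a_{i+1} = floor((a_0 + m_{i+1})/d_{i+1}):
  m_1 = 1*31 - 0 = 31, d_1 = (1008 - 31^2)/1 = 47/1 = 47, a_1 = floor((31 + 31)/47) = 1.
  m_2 = 47*1 - 31 = 16, d_2 = (1008 - 16^2)/47 = 752/47 = 16, a_2 = floor((31 + 16)/16) = 2.
  m_3 = 16*2 - 16 = 16, d_3 = (1008 - 16^2)/16 = 752/16 = 47, a_3 = floor((31 + 16)/47) = 1.
  m_4 = 47*1 - 16 = 31, d_4 = (1008 - 31^2)/47 = 47/47 = 1, a_4 = floor((31 + 31)/1) = 62.
  m_5 = 1*62 - 31 = 31, d_5 = (1008 - 31^2)/1 = 47/1 = 47: (m_5, d_5) = (m_1, d_1) = (31, 47), so from here the quotients repeat a_1, ..., a_4; the period length is 4.
Hence the expansion of sqrt(1008) is a_0 = 31 followed by the repeating block 1, 2, 1, 62 (period 4).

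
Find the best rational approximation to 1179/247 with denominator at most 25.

Expand x = 1179/247 as a continued fraction with the Euclidean algorithm:
  1179 = 4*247 + 191, so a_0 = 4.
  247 = 1*191 + 56, so a_1 = 1.
  191 = 3*56 + 23, so a_2 = 3.
  56 = 2*23 + 10, so a_3 = 2.
  23 = 2*10 + 3, so a_4 = 2.
  10 = 3*3 + 1, so a_5 = 3.
  3 = 3*1 + 0, so a_6 = 3.
so x = [4; 1, 3, 2, 2, 3, 3].
Convergents (p_i = a_i*p_{i-1} + p_{i-2}, q_i = a_i*q_{i-1} + q_{i-2} with p_{-2}=0, p_{-1}=1, q_{-2}=1, q_{-1}=0), until the denominator exceeds 25:
  i=0: a_0=4, p_0 = 4*1 + 0 = 4, q_0 = 4*0 + 1 = 1.
  i=1: a_1=1, p_1 = 1*4 + 1 = 5, q_1 = 1*1 + 0 = 1.
  i=2: a_2=3, p_2 = 3*5 + 4 = 19, q_2 = 3*1 + 1 = 4.
  i=3: a_3=2, p_3 = 2*19 + 5 = 43, q_3 = 2*4 + 1 = 9.
  i=4: a_4=2, p_4 = 2*43 + 19 = 105, q_4 = 2*9 + 4 = 22.
  i=5: a_5=3, p_5 = 3*105 + 43 = 358, q_5 = 3*22 + 9 = 75.
q_5 = 75 > 25, so the last convergent with denominator <= 25 is p_4/q_4 = 105/22.
The closest fraction with denominator <= 25 is either p_4/q_4 or the intermediate fraction (k*p_4 + p_3)/(k*q_4 + q_3) with the largest k >= 1 whose denominator stays <= 25; these approach x as k grows, and every other convergent or intermediate fraction in range is farther away.
Largest k: floor((25 - q_3)/q_4) = floor((25 - 9)/22) = 0.
Since k = 0, no intermediate fraction beyond p_4/q_4 has denominator <= 25, so the convergent 105/22 is the closest (its error is |1179*22 - 105*247|/(247*22) = 3/5434).

105/22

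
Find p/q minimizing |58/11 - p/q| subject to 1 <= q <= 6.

Expand x = 58/11 as a continued fraction with the Euclidean algorithm:
  58 = 5*11 + 3, so a_0 = 5.
  11 = 3*3 + 2, so a_1 = 3.
  3 = 1*2 + 1, so a_2 = 1.
  2 = 2*1 + 0, so a_3 = 2.
so x = [5; 3, 1, 2].
Convergents (p_i = a_i*p_{i-1} + p_{i-2}, q_i = a_i*q_{i-1} + q_{i-2} with p_{-2}=0, p_{-1}=1, q_{-2}=1, q_{-1}=0), until the denominator exceeds 6:
  i=0: a_0=5, p_0 = 5*1 + 0 = 5, q_0 = 5*0 + 1 = 1.
  i=1: a_1=3, p_1 = 3*5 + 1 = 16, q_1 = 3*1 + 0 = 3.
  i=2: a_2=1, p_2 = 1*16 + 5 = 21, q_2 = 1*3 + 1 = 4.
  i=3: a_3=2, p_3 = 2*21 + 16 = 58, q_3 = 2*4 + 3 = 11.
q_3 = 11 > 6, so the last convergent with denominator <= 6 is p_2/q_2 = 21/4.
The closest fraction with denominator <= 6 is either p_2/q_2 or the intermediate fraction (k*p_2 + p_1)/(k*q_2 + q_1) with the largest k >= 1 whose denominator stays <= 6; these approach x as k grows, and every other convergent or intermediate fraction in range is farther away.
Largest k: floor((6 - q_1)/q_2) = floor((6 - 3)/4) = 0.
Since k = 0, no intermediate fraction beyond p_2/q_2 has denominator <= 6, so the convergent 21/4 is the closest (its error is |58*4 - 21*11|/(11*4) = 1/44).

21/4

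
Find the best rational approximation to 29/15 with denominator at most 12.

23/12

Expand x = 29/15 as a continued fraction with the Euclidean algorithm:
  29 = 1*15 + 14, so a_0 = 1.
  15 = 1*14 + 1, so a_1 = 1.
  14 = 14*1 + 0, so a_2 = 14.
so x = [1; 1, 14].
Convergents (p_i = a_i*p_{i-1} + p_{i-2}, q_i = a_i*q_{i-1} + q_{i-2} with p_{-2}=0, p_{-1}=1, q_{-2}=1, q_{-1}=0), until the denominator exceeds 12:
  i=0: a_0=1, p_0 = 1*1 + 0 = 1, q_0 = 1*0 + 1 = 1.
  i=1: a_1=1, p_1 = 1*1 + 1 = 2, q_1 = 1*1 + 0 = 1.
  i=2: a_2=14, p_2 = 14*2 + 1 = 29, q_2 = 14*1 + 1 = 15.
q_2 = 15 > 12, so the last convergent with denominator <= 12 is p_1/q_1 = 2/1.
The closest fraction with denominator <= 12 is either p_1/q_1 or the intermediate fraction (k*p_1 + p_0)/(k*q_1 + q_0) with the largest k >= 1 whose denominator stays <= 12; these approach x as k grows, and every other convergent or intermediate fraction in range is farther away.
Largest k: floor((12 - q_0)/q_1) = floor((12 - 1)/1) = 11.
That gives (11*2 + 1)/(11*1 + 1) = 23/12.
Compare the errors: |x - 2/1| = |29*1 - 2*15|/(15*1) = 1/15, and |x - 23/12| = |29*12 - 23*15|/(15*12) = 3/180.
Cross-multiplying, 3*15 = 45 < 180 = 1*180, so 3/180 is smaller: the intermediate fraction 23/12 is closer to x than 2/1.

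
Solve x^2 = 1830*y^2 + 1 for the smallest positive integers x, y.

First expand sqrt(1830) as a continued fraction. With x_i = (sqrt(1830) + m_i)/d_i and (m_0, d_0) = (0, 1): a_0 = floor(sqrt(1830)) = 42, since 42^2 = 1764 <= 1830 < 1849 = 43^2.
Iterate m_{i+1} = d_i*a_i - m_i, d_{i+1} = (1830 - m_{i+1}^2)/d_i, a_{i+1} = floor((a_0 + m_{i+1})/d_{i+1}):
  m_1 = 1*42 - 0 = 42, d_1 = (1830 - 42^2)/1 = 66/1 = 66, a_1 = floor((42 + 42)/66) = 1.
  m_2 = 66*1 - 42 = 24, d_2 = (1830 - 24^2)/66 = 1254/66 = 19, a_2 = floor((42 + 24)/19) = 3.
  m_3 = 19*3 - 24 = 33, d_3 = (1830 - 33^2)/19 = 741/19 = 39, a_3 = floor((42 + 33)/39) = 1.
  m_4 = 39*1 - 33 = 6, d_4 = (1830 - 6^2)/39 = 1794/39 = 46, a_4 = floor((42 + 6)/46) = 1.
  m_5 = 46*1 - 6 = 40, d_5 = (1830 - 40^2)/46 = 230/46 = 5, a_5 = floor((42 + 40)/5) = 16.
  m_6 = 5*16 - 40 = 40, d_6 = (1830 - 40^2)/5 = 230/5 = 46, a_6 = floor((42 + 40)/46) = 1.
  m_7 = 46*1 - 40 = 6, d_7 = (1830 - 6^2)/46 = 1794/46 = 39, a_7 = floor((42 + 6)/39) = 1.
  m_8 = 39*1 - 6 = 33, d_8 = (1830 - 33^2)/39 = 741/39 = 19, a_8 = floor((42 + 33)/19) = 3.
  m_9 = 19*3 - 33 = 24, d_9 = (1830 - 24^2)/19 = 1254/19 = 66, a_9 = floor((42 + 24)/66) = 1.
  m_10 = 66*1 - 24 = 42, d_10 = (1830 - 42^2)/66 = 66/66 = 1, a_10 = floor((42 + 42)/1) = 84.
  m_11 = 1*84 - 42 = 42, d_11 = (1830 - 42^2)/1 = 66/1 = 66: (m_11, d_11) = (m_1, d_1) = (42, 66), so from here the quotients repeat a_1, ..., a_10; the period length is 10.
So sqrt(1830) = [42; (1, 3, 1, 1, 16, 1, 1, 3, 1, 84)] with period length k = 10.
k is even, so the fundamental solution of x^2 - 1830y^2 = 1 is (p_{k-1}, q_{k-1}) = (p_9, q_9); compute convergents through index 9.
Convergents (p_i = a_i*p_{i-1} + p_{i-2}, q_i = a_i*q_{i-1} + q_{i-2} with p_{-2}=0, p_{-1}=1, q_{-2}=1, q_{-1}=0):
  i=0: a_0=42, p_0 = 42*1 + 0 = 42, q_0 = 42*0 + 1 = 1.
  i=1: a_1=1, p_1 = 1*42 + 1 = 43, q_1 = 1*1 + 0 = 1.
  i=2: a_2=3, p_2 = 3*43 + 42 = 171, q_2 = 3*1 + 1 = 4.
  i=3: a_3=1, p_3 = 1*171 + 43 = 214, q_3 = 1*4 + 1 = 5.
  i=4: a_4=1, p_4 = 1*214 + 171 = 385, q_4 = 1*5 + 4 = 9.
  i=5: a_5=16, p_5 = 16*385 + 214 = 6374, q_5 = 16*9 + 5 = 149.
  i=6: a_6=1, p_6 = 1*6374 + 385 = 6759, q_6 = 1*149 + 9 = 158.
  i=7: a_7=1, p_7 = 1*6759 + 6374 = 13133, q_7 = 1*158 + 149 = 307.
  i=8: a_8=3, p_8 = 3*13133 + 6759 = 46158, q_8 = 3*307 + 158 = 1079.
  i=9: a_9=1, p_9 = 1*46158 + 13133 = 59291, q_9 = 1*1079 + 307 = 1386.
Check: 59291^2 - 1830*1386^2 = 3515422681 - 3515422680 = 1, so (x, y) = (59291, 1386) solves the equation, and by the theorem it is the least positive solution.

(x, y) = (59291, 1386)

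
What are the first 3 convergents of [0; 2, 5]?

0/1, 1/2, 5/11

Using the convergent recurrence p_i = a_i*p_{i-1} + p_{i-2}, q_i = a_i*q_{i-1} + q_{i-2} with p_{-2}=0, p_{-1}=1, q_{-2}=1, q_{-1}=0:
  i=0: a_0=0, p_0 = 0*1 + 0 = 0, q_0 = 0*0 + 1 = 1.
  i=1: a_1=2, p_1 = 2*0 + 1 = 1, q_1 = 2*1 + 0 = 2.
  i=2: a_2=5, p_2 = 5*1 + 0 = 5, q_2 = 5*2 + 1 = 11.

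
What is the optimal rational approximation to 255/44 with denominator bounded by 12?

Expand x = 255/44 as a continued fraction with the Euclidean algorithm:
  255 = 5*44 + 35, so a_0 = 5.
  44 = 1*35 + 9, so a_1 = 1.
  35 = 3*9 + 8, so a_2 = 3.
  9 = 1*8 + 1, so a_3 = 1.
  8 = 8*1 + 0, so a_4 = 8.
so x = [5; 1, 3, 1, 8].
Convergents (p_i = a_i*p_{i-1} + p_{i-2}, q_i = a_i*q_{i-1} + q_{i-2} with p_{-2}=0, p_{-1}=1, q_{-2}=1, q_{-1}=0), until the denominator exceeds 12:
  i=0: a_0=5, p_0 = 5*1 + 0 = 5, q_0 = 5*0 + 1 = 1.
  i=1: a_1=1, p_1 = 1*5 + 1 = 6, q_1 = 1*1 + 0 = 1.
  i=2: a_2=3, p_2 = 3*6 + 5 = 23, q_2 = 3*1 + 1 = 4.
  i=3: a_3=1, p_3 = 1*23 + 6 = 29, q_3 = 1*4 + 1 = 5.
  i=4: a_4=8, p_4 = 8*29 + 23 = 255, q_4 = 8*5 + 4 = 44.
q_4 = 44 > 12, so the last convergent with denominator <= 12 is p_3/q_3 = 29/5.
The closest fraction with denominator <= 12 is either p_3/q_3 or the intermediate fraction (k*p_3 + p_2)/(k*q_3 + q_2) with the largest k >= 1 whose denominator stays <= 12; these approach x as k grows, and every other convergent or intermediate fraction in range is farther away.
Largest k: floor((12 - q_2)/q_3) = floor((12 - 4)/5) = 1.
That gives (1*29 + 23)/(1*5 + 4) = 52/9.
Compare the errors: |x - 29/5| = |255*5 - 29*44|/(44*5) = 1/220, and |x - 52/9| = |255*9 - 52*44|/(44*9) = 7/396.
Cross-multiplying, 1*396 = 396 < 1540 = 7*220, so 1/220 is smaller: the convergent 29/5 is closer to x than 52/9.

29/5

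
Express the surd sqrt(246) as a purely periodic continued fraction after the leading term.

[15; (1, 2, 5, 1, 14, 1, 5, 2, 1, 30)]

Write x_i = (sqrt(246) + m_i)/d_i with (m_0, d_0) = (0, 1). a_0 = floor(sqrt(246)) = 15, since 15^2 = 225 <= 246 < 256 = 16^2.
Iterate m_{i+1} = d_i*a_i - m_i, d_{i+1} = (246 - m_{i+1}^2)/d_i, a_{i+1} = floor((a_0 + m_{i+1})/d_{i+1}):
  m_1 = 1*15 - 0 = 15, d_1 = (246 - 15^2)/1 = 21/1 = 21, a_1 = floor((15 + 15)/21) = 1.
  m_2 = 21*1 - 15 = 6, d_2 = (246 - 6^2)/21 = 210/21 = 10, a_2 = floor((15 + 6)/10) = 2.
  m_3 = 10*2 - 6 = 14, d_3 = (246 - 14^2)/10 = 50/10 = 5, a_3 = floor((15 + 14)/5) = 5.
  m_4 = 5*5 - 14 = 11, d_4 = (246 - 11^2)/5 = 125/5 = 25, a_4 = floor((15 + 11)/25) = 1.
  m_5 = 25*1 - 11 = 14, d_5 = (246 - 14^2)/25 = 50/25 = 2, a_5 = floor((15 + 14)/2) = 14.
  m_6 = 2*14 - 14 = 14, d_6 = (246 - 14^2)/2 = 50/2 = 25, a_6 = floor((15 + 14)/25) = 1.
  m_7 = 25*1 - 14 = 11, d_7 = (246 - 11^2)/25 = 125/25 = 5, a_7 = floor((15 + 11)/5) = 5.
  m_8 = 5*5 - 11 = 14, d_8 = (246 - 14^2)/5 = 50/5 = 10, a_8 = floor((15 + 14)/10) = 2.
  m_9 = 10*2 - 14 = 6, d_9 = (246 - 6^2)/10 = 210/10 = 21, a_9 = floor((15 + 6)/21) = 1.
  m_10 = 21*1 - 6 = 15, d_10 = (246 - 15^2)/21 = 21/21 = 1, a_10 = floor((15 + 15)/1) = 30.
  m_11 = 1*30 - 15 = 15, d_11 = (246 - 15^2)/1 = 21/1 = 21: (m_11, d_11) = (m_1, d_1) = (15, 21), so from here the quotients repeat a_1, ..., a_10; the period length is 10.
Hence the expansion of sqrt(246) is a_0 = 15 followed by the repeating block 1, 2, 5, 1, 14, 1, 5, 2, 1, 30 (period 10).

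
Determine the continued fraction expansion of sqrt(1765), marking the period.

[42; (84)]

Write x_i = (sqrt(1765) + m_i)/d_i with (m_0, d_0) = (0, 1). a_0 = floor(sqrt(1765)) = 42, since 42^2 = 1764 <= 1765 < 1849 = 43^2.
Iterate m_{i+1} = d_i*a_i - m_i, d_{i+1} = (1765 - m_{i+1}^2)/d_i, a_{i+1} = floor((a_0 + m_{i+1})/d_{i+1}):
  m_1 = 1*42 - 0 = 42, d_1 = (1765 - 42^2)/1 = 1/1 = 1, a_1 = floor((42 + 42)/1) = 84.
  m_2 = 1*84 - 42 = 42, d_2 = (1765 - 42^2)/1 = 1/1 = 1: (m_2, d_2) = (m_1, d_1) = (42, 1), so from here the quotient a_1 repeats; the period length is 1.
Hence the expansion of sqrt(1765) is a_0 = 42 followed by the repeating block 84 (period 1).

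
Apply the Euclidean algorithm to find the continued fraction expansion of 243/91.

[2; 1, 2, 30]

Run the Euclidean algorithm on 243 and 91; the successive quotients are the partial quotients a_0, a_1, ... (each step inverts the fractional part left over by the previous one):
  243 = 2*91 + 61, so a_0 = 2.
  91 = 1*61 + 30, so a_1 = 1.
  61 = 2*30 + 1, so a_2 = 2.
  30 = 30*1 + 0, so a_3 = 30.
The remainder reaches 0 after 4 divisions, so the expansion has 4 partial quotients, read off in order.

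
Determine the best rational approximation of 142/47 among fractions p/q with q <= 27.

82/27

Expand x = 142/47 as a continued fraction with the Euclidean algorithm:
  142 = 3*47 + 1, so a_0 = 3.
  47 = 47*1 + 0, so a_1 = 47.
so x = [3; 47].
Convergents (p_i = a_i*p_{i-1} + p_{i-2}, q_i = a_i*q_{i-1} + q_{i-2} with p_{-2}=0, p_{-1}=1, q_{-2}=1, q_{-1}=0), until the denominator exceeds 27:
  i=0: a_0=3, p_0 = 3*1 + 0 = 3, q_0 = 3*0 + 1 = 1.
  i=1: a_1=47, p_1 = 47*3 + 1 = 142, q_1 = 47*1 + 0 = 47.
q_1 = 47 > 27, so the last convergent with denominator <= 27 is p_0/q_0 = 3/1.
The closest fraction with denominator <= 27 is either p_0/q_0 or the intermediate fraction (k*p_0 + p_{-1})/(k*q_0 + q_{-1}) with the largest k >= 1 whose denominator stays <= 27; these approach x as k grows, and every other convergent or intermediate fraction in range is farther away.
Largest k: floor((27 - q_{-1})/q_0) = floor((27 - 0)/1) = 27 (using the seeds p_{-1} = 1, q_{-1} = 0).
That gives (27*3 + 1)/(27*1 + 0) = 82/27.
Compare the errors: |x - 3/1| = |142*1 - 3*47|/(47*1) = 1/47, and |x - 82/27| = |142*27 - 82*47|/(47*27) = 20/1269.
Cross-multiplying, 20*47 = 940 < 1269 = 1*1269, so 20/1269 is smaller: the intermediate fraction 82/27 is closer to x than 3/1.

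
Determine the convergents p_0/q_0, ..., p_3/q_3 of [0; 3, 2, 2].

Using the convergent recurrence p_i = a_i*p_{i-1} + p_{i-2}, q_i = a_i*q_{i-1} + q_{i-2} with p_{-2}=0, p_{-1}=1, q_{-2}=1, q_{-1}=0:
  i=0: a_0=0, p_0 = 0*1 + 0 = 0, q_0 = 0*0 + 1 = 1.
  i=1: a_1=3, p_1 = 3*0 + 1 = 1, q_1 = 3*1 + 0 = 3.
  i=2: a_2=2, p_2 = 2*1 + 0 = 2, q_2 = 2*3 + 1 = 7.
  i=3: a_3=2, p_3 = 2*2 + 1 = 5, q_3 = 2*7 + 3 = 17.

0/1, 1/3, 2/7, 5/17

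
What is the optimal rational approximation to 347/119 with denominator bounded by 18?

Expand x = 347/119 as a continued fraction with the Euclidean algorithm:
  347 = 2*119 + 109, so a_0 = 2.
  119 = 1*109 + 10, so a_1 = 1.
  109 = 10*10 + 9, so a_2 = 10.
  10 = 1*9 + 1, so a_3 = 1.
  9 = 9*1 + 0, so a_4 = 9.
so x = [2; 1, 10, 1, 9].
Convergents (p_i = a_i*p_{i-1} + p_{i-2}, q_i = a_i*q_{i-1} + q_{i-2} with p_{-2}=0, p_{-1}=1, q_{-2}=1, q_{-1}=0), until the denominator exceeds 18:
  i=0: a_0=2, p_0 = 2*1 + 0 = 2, q_0 = 2*0 + 1 = 1.
  i=1: a_1=1, p_1 = 1*2 + 1 = 3, q_1 = 1*1 + 0 = 1.
  i=2: a_2=10, p_2 = 10*3 + 2 = 32, q_2 = 10*1 + 1 = 11.
  i=3: a_3=1, p_3 = 1*32 + 3 = 35, q_3 = 1*11 + 1 = 12.
  i=4: a_4=9, p_4 = 9*35 + 32 = 347, q_4 = 9*12 + 11 = 119.
q_4 = 119 > 18, so the last convergent with denominator <= 18 is p_3/q_3 = 35/12.
The closest fraction with denominator <= 18 is either p_3/q_3 or the intermediate fraction (k*p_3 + p_2)/(k*q_3 + q_2) with the largest k >= 1 whose denominator stays <= 18; these approach x as k grows, and every other convergent or intermediate fraction in range is farther away.
Largest k: floor((18 - q_2)/q_3) = floor((18 - 11)/12) = 0.
Since k = 0, no intermediate fraction beyond p_3/q_3 has denominator <= 18, so the convergent 35/12 is the closest (its error is |347*12 - 35*119|/(119*12) = 1/1428).

35/12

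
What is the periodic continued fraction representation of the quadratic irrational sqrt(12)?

Write x_i = (sqrt(12) + m_i)/d_i with (m_0, d_0) = (0, 1). a_0 = floor(sqrt(12)) = 3, since 3^2 = 9 <= 12 < 16 = 4^2.
Iterate m_{i+1} = d_i*a_i - m_i, d_{i+1} = (12 - m_{i+1}^2)/d_i, a_{i+1} = floor((a_0 + m_{i+1})/d_{i+1}):
  m_1 = 1*3 - 0 = 3, d_1 = (12 - 3^2)/1 = 3/1 = 3, a_1 = floor((3 + 3)/3) = 2.
  m_2 = 3*2 - 3 = 3, d_2 = (12 - 3^2)/3 = 3/3 = 1, a_2 = floor((3 + 3)/1) = 6.
  m_3 = 1*6 - 3 = 3, d_3 = (12 - 3^2)/1 = 3/1 = 3: (m_3, d_3) = (m_1, d_1) = (3, 3), so from here the quotients repeat a_1, a_2; the period length is 2.
Hence the expansion of sqrt(12) is a_0 = 3 followed by the repeating block 2, 6 (period 2).

[3; (2, 6)]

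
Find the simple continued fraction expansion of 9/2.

[4; 2]

Run the Euclidean algorithm on 9 and 2; the successive quotients are the partial quotients a_0, a_1, ... (each step inverts the fractional part left over by the previous one):
  9 = 4*2 + 1, so a_0 = 4.
  2 = 2*1 + 0, so a_1 = 2.
The remainder reaches 0 after 2 divisions, so the expansion has 2 partial quotients, read off in order.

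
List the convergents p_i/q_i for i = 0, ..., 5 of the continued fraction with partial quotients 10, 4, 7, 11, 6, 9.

Using the convergent recurrence p_i = a_i*p_{i-1} + p_{i-2}, q_i = a_i*q_{i-1} + q_{i-2} with p_{-2}=0, p_{-1}=1, q_{-2}=1, q_{-1}=0:
  i=0: a_0=10, p_0 = 10*1 + 0 = 10, q_0 = 10*0 + 1 = 1.
  i=1: a_1=4, p_1 = 4*10 + 1 = 41, q_1 = 4*1 + 0 = 4.
  i=2: a_2=7, p_2 = 7*41 + 10 = 297, q_2 = 7*4 + 1 = 29.
  i=3: a_3=11, p_3 = 11*297 + 41 = 3308, q_3 = 11*29 + 4 = 323.
  i=4: a_4=6, p_4 = 6*3308 + 297 = 20145, q_4 = 6*323 + 29 = 1967.
  i=5: a_5=9, p_5 = 9*20145 + 3308 = 184613, q_5 = 9*1967 + 323 = 18026.

10/1, 41/4, 297/29, 3308/323, 20145/1967, 184613/18026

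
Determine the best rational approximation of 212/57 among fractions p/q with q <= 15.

26/7

Expand x = 212/57 as a continued fraction with the Euclidean algorithm:
  212 = 3*57 + 41, so a_0 = 3.
  57 = 1*41 + 16, so a_1 = 1.
  41 = 2*16 + 9, so a_2 = 2.
  16 = 1*9 + 7, so a_3 = 1.
  9 = 1*7 + 2, so a_4 = 1.
  7 = 3*2 + 1, so a_5 = 3.
  2 = 2*1 + 0, so a_6 = 2.
so x = [3; 1, 2, 1, 1, 3, 2].
Convergents (p_i = a_i*p_{i-1} + p_{i-2}, q_i = a_i*q_{i-1} + q_{i-2} with p_{-2}=0, p_{-1}=1, q_{-2}=1, q_{-1}=0), until the denominator exceeds 15:
  i=0: a_0=3, p_0 = 3*1 + 0 = 3, q_0 = 3*0 + 1 = 1.
  i=1: a_1=1, p_1 = 1*3 + 1 = 4, q_1 = 1*1 + 0 = 1.
  i=2: a_2=2, p_2 = 2*4 + 3 = 11, q_2 = 2*1 + 1 = 3.
  i=3: a_3=1, p_3 = 1*11 + 4 = 15, q_3 = 1*3 + 1 = 4.
  i=4: a_4=1, p_4 = 1*15 + 11 = 26, q_4 = 1*4 + 3 = 7.
  i=5: a_5=3, p_5 = 3*26 + 15 = 93, q_5 = 3*7 + 4 = 25.
q_5 = 25 > 15, so the last convergent with denominator <= 15 is p_4/q_4 = 26/7.
The closest fraction with denominator <= 15 is either p_4/q_4 or the intermediate fraction (k*p_4 + p_3)/(k*q_4 + q_3) with the largest k >= 1 whose denominator stays <= 15; these approach x as k grows, and every other convergent or intermediate fraction in range is farther away.
Largest k: floor((15 - q_3)/q_4) = floor((15 - 4)/7) = 1.
That gives (1*26 + 15)/(1*7 + 4) = 41/11.
Compare the errors: |x - 26/7| = |212*7 - 26*57|/(57*7) = 2/399, and |x - 41/11| = |212*11 - 41*57|/(57*11) = 5/627.
Cross-multiplying, 2*627 = 1254 < 1995 = 5*399, so 2/399 is smaller: the convergent 26/7 is closer to x than 41/11.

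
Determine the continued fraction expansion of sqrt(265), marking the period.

[16; (3, 1, 1, 2, 2, 1, 1, 3, 32)]

Write x_i = (sqrt(265) + m_i)/d_i with (m_0, d_0) = (0, 1). a_0 = floor(sqrt(265)) = 16, since 16^2 = 256 <= 265 < 289 = 17^2.
Iterate m_{i+1} = d_i*a_i - m_i, d_{i+1} = (265 - m_{i+1}^2)/d_i, a_{i+1} = floor((a_0 + m_{i+1})/d_{i+1}):
  m_1 = 1*16 - 0 = 16, d_1 = (265 - 16^2)/1 = 9/1 = 9, a_1 = floor((16 + 16)/9) = 3.
  m_2 = 9*3 - 16 = 11, d_2 = (265 - 11^2)/9 = 144/9 = 16, a_2 = floor((16 + 11)/16) = 1.
  m_3 = 16*1 - 11 = 5, d_3 = (265 - 5^2)/16 = 240/16 = 15, a_3 = floor((16 + 5)/15) = 1.
  m_4 = 15*1 - 5 = 10, d_4 = (265 - 10^2)/15 = 165/15 = 11, a_4 = floor((16 + 10)/11) = 2.
  m_5 = 11*2 - 10 = 12, d_5 = (265 - 12^2)/11 = 121/11 = 11, a_5 = floor((16 + 12)/11) = 2.
  m_6 = 11*2 - 12 = 10, d_6 = (265 - 10^2)/11 = 165/11 = 15, a_6 = floor((16 + 10)/15) = 1.
  m_7 = 15*1 - 10 = 5, d_7 = (265 - 5^2)/15 = 240/15 = 16, a_7 = floor((16 + 5)/16) = 1.
  m_8 = 16*1 - 5 = 11, d_8 = (265 - 11^2)/16 = 144/16 = 9, a_8 = floor((16 + 11)/9) = 3.
  m_9 = 9*3 - 11 = 16, d_9 = (265 - 16^2)/9 = 9/9 = 1, a_9 = floor((16 + 16)/1) = 32.
  m_10 = 1*32 - 16 = 16, d_10 = (265 - 16^2)/1 = 9/1 = 9: (m_10, d_10) = (m_1, d_1) = (16, 9), so from here the quotients repeat a_1, ..., a_9; the period length is 9.
Hence the expansion of sqrt(265) is a_0 = 16 followed by the repeating block 3, 1, 1, 2, 2, 1, 1, 3, 32 (period 9).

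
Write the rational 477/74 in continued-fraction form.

Run the Euclidean algorithm on 477 and 74; the successive quotients are the partial quotients a_0, a_1, ... (each step inverts the fractional part left over by the previous one):
  477 = 6*74 + 33, so a_0 = 6.
  74 = 2*33 + 8, so a_1 = 2.
  33 = 4*8 + 1, so a_2 = 4.
  8 = 8*1 + 0, so a_3 = 8.
The remainder reaches 0 after 4 divisions, so the expansion has 4 partial quotients, read off in order.

[6; 2, 4, 8]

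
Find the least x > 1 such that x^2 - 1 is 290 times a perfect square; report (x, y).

(x, y) = (579, 34)

First expand sqrt(290) as a continued fraction. With x_i = (sqrt(290) + m_i)/d_i and (m_0, d_0) = (0, 1): a_0 = floor(sqrt(290)) = 17, since 17^2 = 289 <= 290 < 324 = 18^2.
Iterate m_{i+1} = d_i*a_i - m_i, d_{i+1} = (290 - m_{i+1}^2)/d_i, a_{i+1} = floor((a_0 + m_{i+1})/d_{i+1}):
  m_1 = 1*17 - 0 = 17, d_1 = (290 - 17^2)/1 = 1/1 = 1, a_1 = floor((17 + 17)/1) = 34.
  m_2 = 1*34 - 17 = 17, d_2 = (290 - 17^2)/1 = 1/1 = 1: (m_2, d_2) = (m_1, d_1) = (17, 1), so from here the quotient a_1 repeats; the period length is 1.
So sqrt(290) = [17; (34)] with period length k = 1.
k is odd, so (p_{k-1}, q_{k-1}) only solves x^2 - 290y^2 = -1 and the fundamental solution of x^2 - 290y^2 = 1 is (p_{2k-1}, q_{2k-1}) = (p_1, q_1); compute convergents through index 1, running through the period twice.
Convergents (p_i = a_i*p_{i-1} + p_{i-2}, q_i = a_i*q_{i-1} + q_{i-2} with p_{-2}=0, p_{-1}=1, q_{-2}=1, q_{-1}=0):
  i=0: a_0=17, p_0 = 17*1 + 0 = 17, q_0 = 17*0 + 1 = 1.
  i=1: a_1=34, p_1 = 34*17 + 1 = 579, q_1 = 34*1 + 0 = 34.
Indeed p_0^2 - 290*q_0^2 = 289 - 290 = -1, not +1.
Check: 579^2 - 290*34^2 = 335241 - 335240 = 1, so (x, y) = (579, 34) solves the equation, and by the theorem it is the least positive solution.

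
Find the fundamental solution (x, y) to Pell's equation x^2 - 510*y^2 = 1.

First expand sqrt(510) as a continued fraction. With x_i = (sqrt(510) + m_i)/d_i and (m_0, d_0) = (0, 1): a_0 = floor(sqrt(510)) = 22, since 22^2 = 484 <= 510 < 529 = 23^2.
Iterate m_{i+1} = d_i*a_i - m_i, d_{i+1} = (510 - m_{i+1}^2)/d_i, a_{i+1} = floor((a_0 + m_{i+1})/d_{i+1}):
  m_1 = 1*22 - 0 = 22, d_1 = (510 - 22^2)/1 = 26/1 = 26, a_1 = floor((22 + 22)/26) = 1.
  m_2 = 26*1 - 22 = 4, d_2 = (510 - 4^2)/26 = 494/26 = 19, a_2 = floor((22 + 4)/19) = 1.
  m_3 = 19*1 - 4 = 15, d_3 = (510 - 15^2)/19 = 285/19 = 15, a_3 = floor((22 + 15)/15) = 2.
  m_4 = 15*2 - 15 = 15, d_4 = (510 - 15^2)/15 = 285/15 = 19, a_4 = floor((22 + 15)/19) = 1.
  m_5 = 19*1 - 15 = 4, d_5 = (510 - 4^2)/19 = 494/19 = 26, a_5 = floor((22 + 4)/26) = 1.
  m_6 = 26*1 - 4 = 22, d_6 = (510 - 22^2)/26 = 26/26 = 1, a_6 = floor((22 + 22)/1) = 44.
  m_7 = 1*44 - 22 = 22, d_7 = (510 - 22^2)/1 = 26/1 = 26: (m_7, d_7) = (m_1, d_1) = (22, 26), so from here the quotients repeat a_1, ..., a_6; the period length is 6.
So sqrt(510) = [22; (1, 1, 2, 1, 1, 44)] with period length k = 6.
k is even, so the fundamental solution of x^2 - 510y^2 = 1 is (p_{k-1}, q_{k-1}) = (p_5, q_5); compute convergents through index 5.
Convergents (p_i = a_i*p_{i-1} + p_{i-2}, q_i = a_i*q_{i-1} + q_{i-2} with p_{-2}=0, p_{-1}=1, q_{-2}=1, q_{-1}=0):
  i=0: a_0=22, p_0 = 22*1 + 0 = 22, q_0 = 22*0 + 1 = 1.
  i=1: a_1=1, p_1 = 1*22 + 1 = 23, q_1 = 1*1 + 0 = 1.
  i=2: a_2=1, p_2 = 1*23 + 22 = 45, q_2 = 1*1 + 1 = 2.
  i=3: a_3=2, p_3 = 2*45 + 23 = 113, q_3 = 2*2 + 1 = 5.
  i=4: a_4=1, p_4 = 1*113 + 45 = 158, q_4 = 1*5 + 2 = 7.
  i=5: a_5=1, p_5 = 1*158 + 113 = 271, q_5 = 1*7 + 5 = 12.
Check: 271^2 - 510*12^2 = 73441 - 73440 = 1, so (x, y) = (271, 12) solves the equation, and by the theorem it is the least positive solution.

(x, y) = (271, 12)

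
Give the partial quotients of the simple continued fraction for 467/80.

Run the Euclidean algorithm on 467 and 80; the successive quotients are the partial quotients a_0, a_1, ... (each step inverts the fractional part left over by the previous one):
  467 = 5*80 + 67, so a_0 = 5.
  80 = 1*67 + 13, so a_1 = 1.
  67 = 5*13 + 2, so a_2 = 5.
  13 = 6*2 + 1, so a_3 = 6.
  2 = 2*1 + 0, so a_4 = 2.
The remainder reaches 0 after 5 divisions, so the expansion has 5 partial quotients, read off in order.

[5; 1, 5, 6, 2]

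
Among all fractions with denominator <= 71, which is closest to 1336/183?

73/10

Expand x = 1336/183 as a continued fraction with the Euclidean algorithm:
  1336 = 7*183 + 55, so a_0 = 7.
  183 = 3*55 + 18, so a_1 = 3.
  55 = 3*18 + 1, so a_2 = 3.
  18 = 18*1 + 0, so a_3 = 18.
so x = [7; 3, 3, 18].
Convergents (p_i = a_i*p_{i-1} + p_{i-2}, q_i = a_i*q_{i-1} + q_{i-2} with p_{-2}=0, p_{-1}=1, q_{-2}=1, q_{-1}=0), until the denominator exceeds 71:
  i=0: a_0=7, p_0 = 7*1 + 0 = 7, q_0 = 7*0 + 1 = 1.
  i=1: a_1=3, p_1 = 3*7 + 1 = 22, q_1 = 3*1 + 0 = 3.
  i=2: a_2=3, p_2 = 3*22 + 7 = 73, q_2 = 3*3 + 1 = 10.
  i=3: a_3=18, p_3 = 18*73 + 22 = 1336, q_3 = 18*10 + 3 = 183.
q_3 = 183 > 71, so the last convergent with denominator <= 71 is p_2/q_2 = 73/10.
The closest fraction with denominator <= 71 is either p_2/q_2 or the intermediate fraction (k*p_2 + p_1)/(k*q_2 + q_1) with the largest k >= 1 whose denominator stays <= 71; these approach x as k grows, and every other convergent or intermediate fraction in range is farther away.
Largest k: floor((71 - q_1)/q_2) = floor((71 - 3)/10) = 6.
That gives (6*73 + 22)/(6*10 + 3) = 460/63.
Compare the errors: |x - 73/10| = |1336*10 - 73*183|/(183*10) = 1/1830, and |x - 460/63| = |1336*63 - 460*183|/(183*63) = 12/11529.
Cross-multiplying, 1*11529 = 11529 < 21960 = 12*1830, so 1/1830 is smaller: the convergent 73/10 is closer to x than 460/63.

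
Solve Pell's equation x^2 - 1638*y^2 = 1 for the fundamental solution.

First expand sqrt(1638) as a continued fraction. With x_i = (sqrt(1638) + m_i)/d_i and (m_0, d_0) = (0, 1): a_0 = floor(sqrt(1638)) = 40, since 40^2 = 1600 <= 1638 < 1681 = 41^2.
Iterate m_{i+1} = d_i*a_i - m_i, d_{i+1} = (1638 - m_{i+1}^2)/d_i, a_{i+1} = floor((a_0 + m_{i+1})/d_{i+1}):
  m_1 = 1*40 - 0 = 40, d_1 = (1638 - 40^2)/1 = 38/1 = 38, a_1 = floor((40 + 40)/38) = 2.
  m_2 = 38*2 - 40 = 36, d_2 = (1638 - 36^2)/38 = 342/38 = 9, a_2 = floor((40 + 36)/9) = 8.
  m_3 = 9*8 - 36 = 36, d_3 = (1638 - 36^2)/9 = 342/9 = 38, a_3 = floor((40 + 36)/38) = 2.
  m_4 = 38*2 - 36 = 40, d_4 = (1638 - 40^2)/38 = 38/38 = 1, a_4 = floor((40 + 40)/1) = 80.
  m_5 = 1*80 - 40 = 40, d_5 = (1638 - 40^2)/1 = 38/1 = 38: (m_5, d_5) = (m_1, d_1) = (40, 38), so from here the quotients repeat a_1, ..., a_4; the period length is 4.
So sqrt(1638) = [40; (2, 8, 2, 80)] with period length k = 4.
k is even, so the fundamental solution of x^2 - 1638y^2 = 1 is (p_{k-1}, q_{k-1}) = (p_3, q_3); compute convergents through index 3.
Convergents (p_i = a_i*p_{i-1} + p_{i-2}, q_i = a_i*q_{i-1} + q_{i-2} with p_{-2}=0, p_{-1}=1, q_{-2}=1, q_{-1}=0):
  i=0: a_0=40, p_0 = 40*1 + 0 = 40, q_0 = 40*0 + 1 = 1.
  i=1: a_1=2, p_1 = 2*40 + 1 = 81, q_1 = 2*1 + 0 = 2.
  i=2: a_2=8, p_2 = 8*81 + 40 = 688, q_2 = 8*2 + 1 = 17.
  i=3: a_3=2, p_3 = 2*688 + 81 = 1457, q_3 = 2*17 + 2 = 36.
Check: 1457^2 - 1638*36^2 = 2122849 - 2122848 = 1, so (x, y) = (1457, 36) solves the equation, and by the theorem it is the least positive solution.

(x, y) = (1457, 36)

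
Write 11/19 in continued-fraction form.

Run the Euclidean algorithm on 11 and 19; the successive quotients are the partial quotients a_0, a_1, ... (each step inverts the fractional part left over by the previous one):
  11 = 0*19 + 11, so a_0 = 0.
  19 = 1*11 + 8, so a_1 = 1.
  11 = 1*8 + 3, so a_2 = 1.
  8 = 2*3 + 2, so a_3 = 2.
  3 = 1*2 + 1, so a_4 = 1.
  2 = 2*1 + 0, so a_5 = 2.
The remainder reaches 0 after 6 divisions, so the expansion has 6 partial quotients, read off in order.

[0; 1, 1, 2, 1, 2]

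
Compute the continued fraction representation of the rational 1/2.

Run the Euclidean algorithm on 1 and 2; the successive quotients are the partial quotients a_0, a_1, ... (each step inverts the fractional part left over by the previous one):
  1 = 0*2 + 1, so a_0 = 0.
  2 = 2*1 + 0, so a_1 = 2.
The remainder reaches 0 after 2 divisions, so the expansion has 2 partial quotients, read off in order.

[0; 2]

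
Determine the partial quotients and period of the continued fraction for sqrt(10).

Write x_i = (sqrt(10) + m_i)/d_i with (m_0, d_0) = (0, 1). a_0 = floor(sqrt(10)) = 3, since 3^2 = 9 <= 10 < 16 = 4^2.
Iterate m_{i+1} = d_i*a_i - m_i, d_{i+1} = (10 - m_{i+1}^2)/d_i, a_{i+1} = floor((a_0 + m_{i+1})/d_{i+1}):
  m_1 = 1*3 - 0 = 3, d_1 = (10 - 3^2)/1 = 1/1 = 1, a_1 = floor((3 + 3)/1) = 6.
  m_2 = 1*6 - 3 = 3, d_2 = (10 - 3^2)/1 = 1/1 = 1: (m_2, d_2) = (m_1, d_1) = (3, 1), so from here the quotient a_1 repeats; the period length is 1.
Hence the expansion of sqrt(10) is a_0 = 3 followed by the repeating block 6 (period 1).

[3; (6)]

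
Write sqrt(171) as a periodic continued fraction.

[13; (13, 26)]

Write x_i = (sqrt(171) + m_i)/d_i with (m_0, d_0) = (0, 1). a_0 = floor(sqrt(171)) = 13, since 13^2 = 169 <= 171 < 196 = 14^2.
Iterate m_{i+1} = d_i*a_i - m_i, d_{i+1} = (171 - m_{i+1}^2)/d_i, a_{i+1} = floor((a_0 + m_{i+1})/d_{i+1}):
  m_1 = 1*13 - 0 = 13, d_1 = (171 - 13^2)/1 = 2/1 = 2, a_1 = floor((13 + 13)/2) = 13.
  m_2 = 2*13 - 13 = 13, d_2 = (171 - 13^2)/2 = 2/2 = 1, a_2 = floor((13 + 13)/1) = 26.
  m_3 = 1*26 - 13 = 13, d_3 = (171 - 13^2)/1 = 2/1 = 2: (m_3, d_3) = (m_1, d_1) = (13, 2), so from here the quotients repeat a_1, a_2; the period length is 2.
Hence the expansion of sqrt(171) is a_0 = 13 followed by the repeating block 13, 26 (period 2).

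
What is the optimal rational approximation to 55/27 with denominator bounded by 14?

Expand x = 55/27 as a continued fraction with the Euclidean algorithm:
  55 = 2*27 + 1, so a_0 = 2.
  27 = 27*1 + 0, so a_1 = 27.
so x = [2; 27].
Convergents (p_i = a_i*p_{i-1} + p_{i-2}, q_i = a_i*q_{i-1} + q_{i-2} with p_{-2}=0, p_{-1}=1, q_{-2}=1, q_{-1}=0), until the denominator exceeds 14:
  i=0: a_0=2, p_0 = 2*1 + 0 = 2, q_0 = 2*0 + 1 = 1.
  i=1: a_1=27, p_1 = 27*2 + 1 = 55, q_1 = 27*1 + 0 = 27.
q_1 = 27 > 14, so the last convergent with denominator <= 14 is p_0/q_0 = 2/1.
The closest fraction with denominator <= 14 is either p_0/q_0 or the intermediate fraction (k*p_0 + p_{-1})/(k*q_0 + q_{-1}) with the largest k >= 1 whose denominator stays <= 14; these approach x as k grows, and every other convergent or intermediate fraction in range is farther away.
Largest k: floor((14 - q_{-1})/q_0) = floor((14 - 0)/1) = 14 (using the seeds p_{-1} = 1, q_{-1} = 0).
That gives (14*2 + 1)/(14*1 + 0) = 29/14.
Compare the errors: |x - 2/1| = |55*1 - 2*27|/(27*1) = 1/27, and |x - 29/14| = |55*14 - 29*27|/(27*14) = 13/378.
Cross-multiplying, 13*27 = 351 < 378 = 1*378, so 13/378 is smaller: the intermediate fraction 29/14 is closer to x than 2/1.

29/14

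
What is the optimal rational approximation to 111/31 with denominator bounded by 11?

Expand x = 111/31 as a continued fraction with the Euclidean algorithm:
  111 = 3*31 + 18, so a_0 = 3.
  31 = 1*18 + 13, so a_1 = 1.
  18 = 1*13 + 5, so a_2 = 1.
  13 = 2*5 + 3, so a_3 = 2.
  5 = 1*3 + 2, so a_4 = 1.
  3 = 1*2 + 1, so a_5 = 1.
  2 = 2*1 + 0, so a_6 = 2.
so x = [3; 1, 1, 2, 1, 1, 2].
Convergents (p_i = a_i*p_{i-1} + p_{i-2}, q_i = a_i*q_{i-1} + q_{i-2} with p_{-2}=0, p_{-1}=1, q_{-2}=1, q_{-1}=0), until the denominator exceeds 11:
  i=0: a_0=3, p_0 = 3*1 + 0 = 3, q_0 = 3*0 + 1 = 1.
  i=1: a_1=1, p_1 = 1*3 + 1 = 4, q_1 = 1*1 + 0 = 1.
  i=2: a_2=1, p_2 = 1*4 + 3 = 7, q_2 = 1*1 + 1 = 2.
  i=3: a_3=2, p_3 = 2*7 + 4 = 18, q_3 = 2*2 + 1 = 5.
  i=4: a_4=1, p_4 = 1*18 + 7 = 25, q_4 = 1*5 + 2 = 7.
  i=5: a_5=1, p_5 = 1*25 + 18 = 43, q_5 = 1*7 + 5 = 12.
q_5 = 12 > 11, so the last convergent with denominator <= 11 is p_4/q_4 = 25/7.
The closest fraction with denominator <= 11 is either p_4/q_4 or the intermediate fraction (k*p_4 + p_3)/(k*q_4 + q_3) with the largest k >= 1 whose denominator stays <= 11; these approach x as k grows, and every other convergent or intermediate fraction in range is farther away.
Largest k: floor((11 - q_3)/q_4) = floor((11 - 5)/7) = 0.
Since k = 0, no intermediate fraction beyond p_4/q_4 has denominator <= 11, so the convergent 25/7 is the closest (its error is |111*7 - 25*31|/(31*7) = 2/217).

25/7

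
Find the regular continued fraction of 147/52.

[2; 1, 4, 1, 3, 2]

Run the Euclidean algorithm on 147 and 52; the successive quotients are the partial quotients a_0, a_1, ... (each step inverts the fractional part left over by the previous one):
  147 = 2*52 + 43, so a_0 = 2.
  52 = 1*43 + 9, so a_1 = 1.
  43 = 4*9 + 7, so a_2 = 4.
  9 = 1*7 + 2, so a_3 = 1.
  7 = 3*2 + 1, so a_4 = 3.
  2 = 2*1 + 0, so a_5 = 2.
The remainder reaches 0 after 6 divisions, so the expansion has 6 partial quotients, read off in order.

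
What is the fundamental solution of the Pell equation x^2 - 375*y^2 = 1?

First expand sqrt(375) as a continued fraction. With x_i = (sqrt(375) + m_i)/d_i and (m_0, d_0) = (0, 1): a_0 = floor(sqrt(375)) = 19, since 19^2 = 361 <= 375 < 400 = 20^2.
Iterate m_{i+1} = d_i*a_i - m_i, d_{i+1} = (375 - m_{i+1}^2)/d_i, a_{i+1} = floor((a_0 + m_{i+1})/d_{i+1}):
  m_1 = 1*19 - 0 = 19, d_1 = (375 - 19^2)/1 = 14/1 = 14, a_1 = floor((19 + 19)/14) = 2.
  m_2 = 14*2 - 19 = 9, d_2 = (375 - 9^2)/14 = 294/14 = 21, a_2 = floor((19 + 9)/21) = 1.
  m_3 = 21*1 - 9 = 12, d_3 = (375 - 12^2)/21 = 231/21 = 11, a_3 = floor((19 + 12)/11) = 2.
  m_4 = 11*2 - 12 = 10, d_4 = (375 - 10^2)/11 = 275/11 = 25, a_4 = floor((19 + 10)/25) = 1.
  m_5 = 25*1 - 10 = 15, d_5 = (375 - 15^2)/25 = 150/25 = 6, a_5 = floor((19 + 15)/6) = 5.
  m_6 = 6*5 - 15 = 15, d_6 = (375 - 15^2)/6 = 150/6 = 25, a_6 = floor((19 + 15)/25) = 1.
  m_7 = 25*1 - 15 = 10, d_7 = (375 - 10^2)/25 = 275/25 = 11, a_7 = floor((19 + 10)/11) = 2.
  m_8 = 11*2 - 10 = 12, d_8 = (375 - 12^2)/11 = 231/11 = 21, a_8 = floor((19 + 12)/21) = 1.
  m_9 = 21*1 - 12 = 9, d_9 = (375 - 9^2)/21 = 294/21 = 14, a_9 = floor((19 + 9)/14) = 2.
  m_10 = 14*2 - 9 = 19, d_10 = (375 - 19^2)/14 = 14/14 = 1, a_10 = floor((19 + 19)/1) = 38.
  m_11 = 1*38 - 19 = 19, d_11 = (375 - 19^2)/1 = 14/1 = 14: (m_11, d_11) = (m_1, d_1) = (19, 14), so from here the quotients repeat a_1, ..., a_10; the period length is 10.
So sqrt(375) = [19; (2, 1, 2, 1, 5, 1, 2, 1, 2, 38)] with period length k = 10.
k is even, so the fundamental solution of x^2 - 375y^2 = 1 is (p_{k-1}, q_{k-1}) = (p_9, q_9); compute convergents through index 9.
Convergents (p_i = a_i*p_{i-1} + p_{i-2}, q_i = a_i*q_{i-1} + q_{i-2} with p_{-2}=0, p_{-1}=1, q_{-2}=1, q_{-1}=0):
  i=0: a_0=19, p_0 = 19*1 + 0 = 19, q_0 = 19*0 + 1 = 1.
  i=1: a_1=2, p_1 = 2*19 + 1 = 39, q_1 = 2*1 + 0 = 2.
  i=2: a_2=1, p_2 = 1*39 + 19 = 58, q_2 = 1*2 + 1 = 3.
  i=3: a_3=2, p_3 = 2*58 + 39 = 155, q_3 = 2*3 + 2 = 8.
  i=4: a_4=1, p_4 = 1*155 + 58 = 213, q_4 = 1*8 + 3 = 11.
  i=5: a_5=5, p_5 = 5*213 + 155 = 1220, q_5 = 5*11 + 8 = 63.
  i=6: a_6=1, p_6 = 1*1220 + 213 = 1433, q_6 = 1*63 + 11 = 74.
  i=7: a_7=2, p_7 = 2*1433 + 1220 = 4086, q_7 = 2*74 + 63 = 211.
  i=8: a_8=1, p_8 = 1*4086 + 1433 = 5519, q_8 = 1*211 + 74 = 285.
  i=9: a_9=2, p_9 = 2*5519 + 4086 = 15124, q_9 = 2*285 + 211 = 781.
Check: 15124^2 - 375*781^2 = 228735376 - 228735375 = 1, so (x, y) = (15124, 781) solves the equation, and by the theorem it is the least positive solution.

(x, y) = (15124, 781)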